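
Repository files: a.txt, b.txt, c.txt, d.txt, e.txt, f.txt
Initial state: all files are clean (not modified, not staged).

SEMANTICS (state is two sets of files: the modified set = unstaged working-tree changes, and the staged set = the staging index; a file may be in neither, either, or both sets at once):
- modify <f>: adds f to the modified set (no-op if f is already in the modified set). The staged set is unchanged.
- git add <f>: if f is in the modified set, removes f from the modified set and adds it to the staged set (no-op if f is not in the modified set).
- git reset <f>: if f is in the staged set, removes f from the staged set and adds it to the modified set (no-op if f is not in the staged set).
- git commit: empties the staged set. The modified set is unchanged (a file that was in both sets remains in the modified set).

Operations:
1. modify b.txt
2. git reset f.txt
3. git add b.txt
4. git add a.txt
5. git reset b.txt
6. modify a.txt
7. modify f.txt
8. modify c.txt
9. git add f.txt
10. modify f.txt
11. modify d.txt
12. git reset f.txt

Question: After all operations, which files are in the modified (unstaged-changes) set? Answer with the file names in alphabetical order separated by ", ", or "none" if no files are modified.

Answer: a.txt, b.txt, c.txt, d.txt, f.txt

Derivation:
After op 1 (modify b.txt): modified={b.txt} staged={none}
After op 2 (git reset f.txt): modified={b.txt} staged={none}
After op 3 (git add b.txt): modified={none} staged={b.txt}
After op 4 (git add a.txt): modified={none} staged={b.txt}
After op 5 (git reset b.txt): modified={b.txt} staged={none}
After op 6 (modify a.txt): modified={a.txt, b.txt} staged={none}
After op 7 (modify f.txt): modified={a.txt, b.txt, f.txt} staged={none}
After op 8 (modify c.txt): modified={a.txt, b.txt, c.txt, f.txt} staged={none}
After op 9 (git add f.txt): modified={a.txt, b.txt, c.txt} staged={f.txt}
After op 10 (modify f.txt): modified={a.txt, b.txt, c.txt, f.txt} staged={f.txt}
After op 11 (modify d.txt): modified={a.txt, b.txt, c.txt, d.txt, f.txt} staged={f.txt}
After op 12 (git reset f.txt): modified={a.txt, b.txt, c.txt, d.txt, f.txt} staged={none}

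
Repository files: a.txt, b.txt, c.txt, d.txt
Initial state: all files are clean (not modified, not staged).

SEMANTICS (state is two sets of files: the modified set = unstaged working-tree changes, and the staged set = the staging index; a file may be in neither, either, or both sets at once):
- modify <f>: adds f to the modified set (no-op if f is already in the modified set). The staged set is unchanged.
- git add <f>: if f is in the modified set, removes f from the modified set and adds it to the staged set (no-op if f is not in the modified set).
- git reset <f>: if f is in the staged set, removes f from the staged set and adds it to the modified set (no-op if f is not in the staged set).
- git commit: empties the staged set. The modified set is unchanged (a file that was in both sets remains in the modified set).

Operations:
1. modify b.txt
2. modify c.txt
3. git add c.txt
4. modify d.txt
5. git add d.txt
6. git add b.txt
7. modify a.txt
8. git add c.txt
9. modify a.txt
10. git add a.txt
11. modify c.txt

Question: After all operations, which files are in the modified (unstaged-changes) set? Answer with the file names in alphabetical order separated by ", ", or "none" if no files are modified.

After op 1 (modify b.txt): modified={b.txt} staged={none}
After op 2 (modify c.txt): modified={b.txt, c.txt} staged={none}
After op 3 (git add c.txt): modified={b.txt} staged={c.txt}
After op 4 (modify d.txt): modified={b.txt, d.txt} staged={c.txt}
After op 5 (git add d.txt): modified={b.txt} staged={c.txt, d.txt}
After op 6 (git add b.txt): modified={none} staged={b.txt, c.txt, d.txt}
After op 7 (modify a.txt): modified={a.txt} staged={b.txt, c.txt, d.txt}
After op 8 (git add c.txt): modified={a.txt} staged={b.txt, c.txt, d.txt}
After op 9 (modify a.txt): modified={a.txt} staged={b.txt, c.txt, d.txt}
After op 10 (git add a.txt): modified={none} staged={a.txt, b.txt, c.txt, d.txt}
After op 11 (modify c.txt): modified={c.txt} staged={a.txt, b.txt, c.txt, d.txt}

Answer: c.txt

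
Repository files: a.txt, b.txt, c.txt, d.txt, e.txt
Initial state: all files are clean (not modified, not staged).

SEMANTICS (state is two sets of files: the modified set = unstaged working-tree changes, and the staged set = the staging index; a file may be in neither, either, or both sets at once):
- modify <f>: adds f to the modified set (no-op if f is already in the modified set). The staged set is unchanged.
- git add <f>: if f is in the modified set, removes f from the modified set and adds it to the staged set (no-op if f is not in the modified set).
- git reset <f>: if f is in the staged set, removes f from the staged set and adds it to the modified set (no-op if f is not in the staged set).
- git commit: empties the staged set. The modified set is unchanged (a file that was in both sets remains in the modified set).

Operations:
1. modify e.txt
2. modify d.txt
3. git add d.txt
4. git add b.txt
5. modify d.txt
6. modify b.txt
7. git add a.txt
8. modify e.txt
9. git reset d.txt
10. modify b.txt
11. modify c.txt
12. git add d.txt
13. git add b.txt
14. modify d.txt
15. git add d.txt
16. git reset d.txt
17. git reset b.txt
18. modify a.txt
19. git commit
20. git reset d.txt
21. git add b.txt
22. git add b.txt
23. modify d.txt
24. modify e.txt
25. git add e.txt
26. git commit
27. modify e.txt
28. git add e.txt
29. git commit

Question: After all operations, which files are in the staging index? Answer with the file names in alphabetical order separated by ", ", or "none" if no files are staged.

Answer: none

Derivation:
After op 1 (modify e.txt): modified={e.txt} staged={none}
After op 2 (modify d.txt): modified={d.txt, e.txt} staged={none}
After op 3 (git add d.txt): modified={e.txt} staged={d.txt}
After op 4 (git add b.txt): modified={e.txt} staged={d.txt}
After op 5 (modify d.txt): modified={d.txt, e.txt} staged={d.txt}
After op 6 (modify b.txt): modified={b.txt, d.txt, e.txt} staged={d.txt}
After op 7 (git add a.txt): modified={b.txt, d.txt, e.txt} staged={d.txt}
After op 8 (modify e.txt): modified={b.txt, d.txt, e.txt} staged={d.txt}
After op 9 (git reset d.txt): modified={b.txt, d.txt, e.txt} staged={none}
After op 10 (modify b.txt): modified={b.txt, d.txt, e.txt} staged={none}
After op 11 (modify c.txt): modified={b.txt, c.txt, d.txt, e.txt} staged={none}
After op 12 (git add d.txt): modified={b.txt, c.txt, e.txt} staged={d.txt}
After op 13 (git add b.txt): modified={c.txt, e.txt} staged={b.txt, d.txt}
After op 14 (modify d.txt): modified={c.txt, d.txt, e.txt} staged={b.txt, d.txt}
After op 15 (git add d.txt): modified={c.txt, e.txt} staged={b.txt, d.txt}
After op 16 (git reset d.txt): modified={c.txt, d.txt, e.txt} staged={b.txt}
After op 17 (git reset b.txt): modified={b.txt, c.txt, d.txt, e.txt} staged={none}
After op 18 (modify a.txt): modified={a.txt, b.txt, c.txt, d.txt, e.txt} staged={none}
After op 19 (git commit): modified={a.txt, b.txt, c.txt, d.txt, e.txt} staged={none}
After op 20 (git reset d.txt): modified={a.txt, b.txt, c.txt, d.txt, e.txt} staged={none}
After op 21 (git add b.txt): modified={a.txt, c.txt, d.txt, e.txt} staged={b.txt}
After op 22 (git add b.txt): modified={a.txt, c.txt, d.txt, e.txt} staged={b.txt}
After op 23 (modify d.txt): modified={a.txt, c.txt, d.txt, e.txt} staged={b.txt}
After op 24 (modify e.txt): modified={a.txt, c.txt, d.txt, e.txt} staged={b.txt}
After op 25 (git add e.txt): modified={a.txt, c.txt, d.txt} staged={b.txt, e.txt}
After op 26 (git commit): modified={a.txt, c.txt, d.txt} staged={none}
After op 27 (modify e.txt): modified={a.txt, c.txt, d.txt, e.txt} staged={none}
After op 28 (git add e.txt): modified={a.txt, c.txt, d.txt} staged={e.txt}
After op 29 (git commit): modified={a.txt, c.txt, d.txt} staged={none}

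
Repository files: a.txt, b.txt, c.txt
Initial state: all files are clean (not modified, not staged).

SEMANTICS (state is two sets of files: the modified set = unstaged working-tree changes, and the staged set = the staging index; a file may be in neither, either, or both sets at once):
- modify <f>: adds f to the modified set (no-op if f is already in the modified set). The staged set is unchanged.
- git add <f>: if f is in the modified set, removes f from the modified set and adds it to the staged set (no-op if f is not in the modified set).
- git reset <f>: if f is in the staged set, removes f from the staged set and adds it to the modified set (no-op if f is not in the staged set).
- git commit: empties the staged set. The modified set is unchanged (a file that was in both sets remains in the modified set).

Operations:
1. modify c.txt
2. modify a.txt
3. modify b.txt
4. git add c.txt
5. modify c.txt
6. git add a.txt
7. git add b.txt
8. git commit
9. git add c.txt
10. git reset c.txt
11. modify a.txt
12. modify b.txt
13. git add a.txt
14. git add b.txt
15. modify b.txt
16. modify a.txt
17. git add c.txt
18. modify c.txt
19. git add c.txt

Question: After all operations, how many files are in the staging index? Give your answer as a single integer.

Answer: 3

Derivation:
After op 1 (modify c.txt): modified={c.txt} staged={none}
After op 2 (modify a.txt): modified={a.txt, c.txt} staged={none}
After op 3 (modify b.txt): modified={a.txt, b.txt, c.txt} staged={none}
After op 4 (git add c.txt): modified={a.txt, b.txt} staged={c.txt}
After op 5 (modify c.txt): modified={a.txt, b.txt, c.txt} staged={c.txt}
After op 6 (git add a.txt): modified={b.txt, c.txt} staged={a.txt, c.txt}
After op 7 (git add b.txt): modified={c.txt} staged={a.txt, b.txt, c.txt}
After op 8 (git commit): modified={c.txt} staged={none}
After op 9 (git add c.txt): modified={none} staged={c.txt}
After op 10 (git reset c.txt): modified={c.txt} staged={none}
After op 11 (modify a.txt): modified={a.txt, c.txt} staged={none}
After op 12 (modify b.txt): modified={a.txt, b.txt, c.txt} staged={none}
After op 13 (git add a.txt): modified={b.txt, c.txt} staged={a.txt}
After op 14 (git add b.txt): modified={c.txt} staged={a.txt, b.txt}
After op 15 (modify b.txt): modified={b.txt, c.txt} staged={a.txt, b.txt}
After op 16 (modify a.txt): modified={a.txt, b.txt, c.txt} staged={a.txt, b.txt}
After op 17 (git add c.txt): modified={a.txt, b.txt} staged={a.txt, b.txt, c.txt}
After op 18 (modify c.txt): modified={a.txt, b.txt, c.txt} staged={a.txt, b.txt, c.txt}
After op 19 (git add c.txt): modified={a.txt, b.txt} staged={a.txt, b.txt, c.txt}
Final staged set: {a.txt, b.txt, c.txt} -> count=3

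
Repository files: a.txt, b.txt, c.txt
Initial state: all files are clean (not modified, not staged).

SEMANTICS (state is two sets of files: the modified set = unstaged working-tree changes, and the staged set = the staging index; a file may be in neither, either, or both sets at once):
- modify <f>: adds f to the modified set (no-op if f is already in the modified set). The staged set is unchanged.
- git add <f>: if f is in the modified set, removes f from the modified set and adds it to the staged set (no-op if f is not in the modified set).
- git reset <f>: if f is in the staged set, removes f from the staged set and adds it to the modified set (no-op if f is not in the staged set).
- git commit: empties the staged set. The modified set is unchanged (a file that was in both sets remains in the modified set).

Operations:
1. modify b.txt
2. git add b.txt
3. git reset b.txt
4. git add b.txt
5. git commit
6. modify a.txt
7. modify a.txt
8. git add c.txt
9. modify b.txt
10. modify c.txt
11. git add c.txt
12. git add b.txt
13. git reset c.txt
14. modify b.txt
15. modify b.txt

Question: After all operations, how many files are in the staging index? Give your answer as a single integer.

After op 1 (modify b.txt): modified={b.txt} staged={none}
After op 2 (git add b.txt): modified={none} staged={b.txt}
After op 3 (git reset b.txt): modified={b.txt} staged={none}
After op 4 (git add b.txt): modified={none} staged={b.txt}
After op 5 (git commit): modified={none} staged={none}
After op 6 (modify a.txt): modified={a.txt} staged={none}
After op 7 (modify a.txt): modified={a.txt} staged={none}
After op 8 (git add c.txt): modified={a.txt} staged={none}
After op 9 (modify b.txt): modified={a.txt, b.txt} staged={none}
After op 10 (modify c.txt): modified={a.txt, b.txt, c.txt} staged={none}
After op 11 (git add c.txt): modified={a.txt, b.txt} staged={c.txt}
After op 12 (git add b.txt): modified={a.txt} staged={b.txt, c.txt}
After op 13 (git reset c.txt): modified={a.txt, c.txt} staged={b.txt}
After op 14 (modify b.txt): modified={a.txt, b.txt, c.txt} staged={b.txt}
After op 15 (modify b.txt): modified={a.txt, b.txt, c.txt} staged={b.txt}
Final staged set: {b.txt} -> count=1

Answer: 1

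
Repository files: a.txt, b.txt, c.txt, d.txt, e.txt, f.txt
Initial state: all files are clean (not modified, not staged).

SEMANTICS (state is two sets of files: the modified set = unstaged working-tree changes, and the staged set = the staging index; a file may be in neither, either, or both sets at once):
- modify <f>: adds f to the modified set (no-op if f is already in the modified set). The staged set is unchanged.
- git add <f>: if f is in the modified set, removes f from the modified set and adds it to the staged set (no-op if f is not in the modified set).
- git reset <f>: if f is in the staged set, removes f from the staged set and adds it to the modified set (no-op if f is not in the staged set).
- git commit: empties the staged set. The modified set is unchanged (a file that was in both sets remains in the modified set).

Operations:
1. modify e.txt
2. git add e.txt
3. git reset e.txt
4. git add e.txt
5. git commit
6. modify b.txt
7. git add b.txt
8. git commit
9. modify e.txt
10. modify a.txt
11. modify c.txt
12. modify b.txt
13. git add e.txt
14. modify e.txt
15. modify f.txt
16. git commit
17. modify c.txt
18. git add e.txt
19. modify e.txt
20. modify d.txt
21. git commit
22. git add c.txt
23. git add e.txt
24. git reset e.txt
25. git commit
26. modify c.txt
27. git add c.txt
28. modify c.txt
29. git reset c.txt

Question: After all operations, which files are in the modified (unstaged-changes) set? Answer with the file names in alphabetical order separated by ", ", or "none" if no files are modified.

After op 1 (modify e.txt): modified={e.txt} staged={none}
After op 2 (git add e.txt): modified={none} staged={e.txt}
After op 3 (git reset e.txt): modified={e.txt} staged={none}
After op 4 (git add e.txt): modified={none} staged={e.txt}
After op 5 (git commit): modified={none} staged={none}
After op 6 (modify b.txt): modified={b.txt} staged={none}
After op 7 (git add b.txt): modified={none} staged={b.txt}
After op 8 (git commit): modified={none} staged={none}
After op 9 (modify e.txt): modified={e.txt} staged={none}
After op 10 (modify a.txt): modified={a.txt, e.txt} staged={none}
After op 11 (modify c.txt): modified={a.txt, c.txt, e.txt} staged={none}
After op 12 (modify b.txt): modified={a.txt, b.txt, c.txt, e.txt} staged={none}
After op 13 (git add e.txt): modified={a.txt, b.txt, c.txt} staged={e.txt}
After op 14 (modify e.txt): modified={a.txt, b.txt, c.txt, e.txt} staged={e.txt}
After op 15 (modify f.txt): modified={a.txt, b.txt, c.txt, e.txt, f.txt} staged={e.txt}
After op 16 (git commit): modified={a.txt, b.txt, c.txt, e.txt, f.txt} staged={none}
After op 17 (modify c.txt): modified={a.txt, b.txt, c.txt, e.txt, f.txt} staged={none}
After op 18 (git add e.txt): modified={a.txt, b.txt, c.txt, f.txt} staged={e.txt}
After op 19 (modify e.txt): modified={a.txt, b.txt, c.txt, e.txt, f.txt} staged={e.txt}
After op 20 (modify d.txt): modified={a.txt, b.txt, c.txt, d.txt, e.txt, f.txt} staged={e.txt}
After op 21 (git commit): modified={a.txt, b.txt, c.txt, d.txt, e.txt, f.txt} staged={none}
After op 22 (git add c.txt): modified={a.txt, b.txt, d.txt, e.txt, f.txt} staged={c.txt}
After op 23 (git add e.txt): modified={a.txt, b.txt, d.txt, f.txt} staged={c.txt, e.txt}
After op 24 (git reset e.txt): modified={a.txt, b.txt, d.txt, e.txt, f.txt} staged={c.txt}
After op 25 (git commit): modified={a.txt, b.txt, d.txt, e.txt, f.txt} staged={none}
After op 26 (modify c.txt): modified={a.txt, b.txt, c.txt, d.txt, e.txt, f.txt} staged={none}
After op 27 (git add c.txt): modified={a.txt, b.txt, d.txt, e.txt, f.txt} staged={c.txt}
After op 28 (modify c.txt): modified={a.txt, b.txt, c.txt, d.txt, e.txt, f.txt} staged={c.txt}
After op 29 (git reset c.txt): modified={a.txt, b.txt, c.txt, d.txt, e.txt, f.txt} staged={none}

Answer: a.txt, b.txt, c.txt, d.txt, e.txt, f.txt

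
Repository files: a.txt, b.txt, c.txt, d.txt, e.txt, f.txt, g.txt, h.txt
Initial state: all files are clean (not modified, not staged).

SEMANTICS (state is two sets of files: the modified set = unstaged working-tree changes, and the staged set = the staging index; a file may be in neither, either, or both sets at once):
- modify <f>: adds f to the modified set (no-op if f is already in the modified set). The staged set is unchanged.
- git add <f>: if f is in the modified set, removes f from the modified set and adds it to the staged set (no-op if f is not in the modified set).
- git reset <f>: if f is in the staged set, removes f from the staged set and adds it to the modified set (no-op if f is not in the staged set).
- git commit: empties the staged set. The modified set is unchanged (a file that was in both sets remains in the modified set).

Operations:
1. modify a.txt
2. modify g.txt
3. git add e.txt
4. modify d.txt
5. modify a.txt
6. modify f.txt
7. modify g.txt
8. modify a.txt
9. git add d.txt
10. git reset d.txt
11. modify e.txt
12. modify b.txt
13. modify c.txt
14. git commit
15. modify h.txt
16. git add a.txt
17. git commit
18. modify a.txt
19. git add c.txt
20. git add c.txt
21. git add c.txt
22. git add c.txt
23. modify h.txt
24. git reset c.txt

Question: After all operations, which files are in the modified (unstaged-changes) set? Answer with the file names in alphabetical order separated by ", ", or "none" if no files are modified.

Answer: a.txt, b.txt, c.txt, d.txt, e.txt, f.txt, g.txt, h.txt

Derivation:
After op 1 (modify a.txt): modified={a.txt} staged={none}
After op 2 (modify g.txt): modified={a.txt, g.txt} staged={none}
After op 3 (git add e.txt): modified={a.txt, g.txt} staged={none}
After op 4 (modify d.txt): modified={a.txt, d.txt, g.txt} staged={none}
After op 5 (modify a.txt): modified={a.txt, d.txt, g.txt} staged={none}
After op 6 (modify f.txt): modified={a.txt, d.txt, f.txt, g.txt} staged={none}
After op 7 (modify g.txt): modified={a.txt, d.txt, f.txt, g.txt} staged={none}
After op 8 (modify a.txt): modified={a.txt, d.txt, f.txt, g.txt} staged={none}
After op 9 (git add d.txt): modified={a.txt, f.txt, g.txt} staged={d.txt}
After op 10 (git reset d.txt): modified={a.txt, d.txt, f.txt, g.txt} staged={none}
After op 11 (modify e.txt): modified={a.txt, d.txt, e.txt, f.txt, g.txt} staged={none}
After op 12 (modify b.txt): modified={a.txt, b.txt, d.txt, e.txt, f.txt, g.txt} staged={none}
After op 13 (modify c.txt): modified={a.txt, b.txt, c.txt, d.txt, e.txt, f.txt, g.txt} staged={none}
After op 14 (git commit): modified={a.txt, b.txt, c.txt, d.txt, e.txt, f.txt, g.txt} staged={none}
After op 15 (modify h.txt): modified={a.txt, b.txt, c.txt, d.txt, e.txt, f.txt, g.txt, h.txt} staged={none}
After op 16 (git add a.txt): modified={b.txt, c.txt, d.txt, e.txt, f.txt, g.txt, h.txt} staged={a.txt}
After op 17 (git commit): modified={b.txt, c.txt, d.txt, e.txt, f.txt, g.txt, h.txt} staged={none}
After op 18 (modify a.txt): modified={a.txt, b.txt, c.txt, d.txt, e.txt, f.txt, g.txt, h.txt} staged={none}
After op 19 (git add c.txt): modified={a.txt, b.txt, d.txt, e.txt, f.txt, g.txt, h.txt} staged={c.txt}
After op 20 (git add c.txt): modified={a.txt, b.txt, d.txt, e.txt, f.txt, g.txt, h.txt} staged={c.txt}
After op 21 (git add c.txt): modified={a.txt, b.txt, d.txt, e.txt, f.txt, g.txt, h.txt} staged={c.txt}
After op 22 (git add c.txt): modified={a.txt, b.txt, d.txt, e.txt, f.txt, g.txt, h.txt} staged={c.txt}
After op 23 (modify h.txt): modified={a.txt, b.txt, d.txt, e.txt, f.txt, g.txt, h.txt} staged={c.txt}
After op 24 (git reset c.txt): modified={a.txt, b.txt, c.txt, d.txt, e.txt, f.txt, g.txt, h.txt} staged={none}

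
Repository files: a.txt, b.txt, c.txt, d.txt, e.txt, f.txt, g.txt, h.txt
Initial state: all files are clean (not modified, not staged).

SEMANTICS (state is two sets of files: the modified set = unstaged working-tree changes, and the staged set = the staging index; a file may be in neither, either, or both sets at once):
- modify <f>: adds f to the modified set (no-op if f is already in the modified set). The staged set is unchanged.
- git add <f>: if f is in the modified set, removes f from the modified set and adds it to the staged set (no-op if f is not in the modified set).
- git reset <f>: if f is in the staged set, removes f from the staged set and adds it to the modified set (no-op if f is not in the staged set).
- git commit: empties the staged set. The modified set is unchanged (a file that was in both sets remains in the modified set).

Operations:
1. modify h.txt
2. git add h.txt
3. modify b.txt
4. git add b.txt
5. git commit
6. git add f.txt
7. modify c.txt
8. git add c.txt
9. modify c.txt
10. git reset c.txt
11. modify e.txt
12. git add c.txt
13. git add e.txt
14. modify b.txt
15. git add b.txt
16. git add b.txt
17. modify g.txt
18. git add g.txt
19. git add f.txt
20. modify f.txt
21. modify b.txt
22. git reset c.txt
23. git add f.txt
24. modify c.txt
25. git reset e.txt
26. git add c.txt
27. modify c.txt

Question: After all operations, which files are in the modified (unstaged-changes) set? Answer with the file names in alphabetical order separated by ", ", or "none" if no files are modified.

After op 1 (modify h.txt): modified={h.txt} staged={none}
After op 2 (git add h.txt): modified={none} staged={h.txt}
After op 3 (modify b.txt): modified={b.txt} staged={h.txt}
After op 4 (git add b.txt): modified={none} staged={b.txt, h.txt}
After op 5 (git commit): modified={none} staged={none}
After op 6 (git add f.txt): modified={none} staged={none}
After op 7 (modify c.txt): modified={c.txt} staged={none}
After op 8 (git add c.txt): modified={none} staged={c.txt}
After op 9 (modify c.txt): modified={c.txt} staged={c.txt}
After op 10 (git reset c.txt): modified={c.txt} staged={none}
After op 11 (modify e.txt): modified={c.txt, e.txt} staged={none}
After op 12 (git add c.txt): modified={e.txt} staged={c.txt}
After op 13 (git add e.txt): modified={none} staged={c.txt, e.txt}
After op 14 (modify b.txt): modified={b.txt} staged={c.txt, e.txt}
After op 15 (git add b.txt): modified={none} staged={b.txt, c.txt, e.txt}
After op 16 (git add b.txt): modified={none} staged={b.txt, c.txt, e.txt}
After op 17 (modify g.txt): modified={g.txt} staged={b.txt, c.txt, e.txt}
After op 18 (git add g.txt): modified={none} staged={b.txt, c.txt, e.txt, g.txt}
After op 19 (git add f.txt): modified={none} staged={b.txt, c.txt, e.txt, g.txt}
After op 20 (modify f.txt): modified={f.txt} staged={b.txt, c.txt, e.txt, g.txt}
After op 21 (modify b.txt): modified={b.txt, f.txt} staged={b.txt, c.txt, e.txt, g.txt}
After op 22 (git reset c.txt): modified={b.txt, c.txt, f.txt} staged={b.txt, e.txt, g.txt}
After op 23 (git add f.txt): modified={b.txt, c.txt} staged={b.txt, e.txt, f.txt, g.txt}
After op 24 (modify c.txt): modified={b.txt, c.txt} staged={b.txt, e.txt, f.txt, g.txt}
After op 25 (git reset e.txt): modified={b.txt, c.txt, e.txt} staged={b.txt, f.txt, g.txt}
After op 26 (git add c.txt): modified={b.txt, e.txt} staged={b.txt, c.txt, f.txt, g.txt}
After op 27 (modify c.txt): modified={b.txt, c.txt, e.txt} staged={b.txt, c.txt, f.txt, g.txt}

Answer: b.txt, c.txt, e.txt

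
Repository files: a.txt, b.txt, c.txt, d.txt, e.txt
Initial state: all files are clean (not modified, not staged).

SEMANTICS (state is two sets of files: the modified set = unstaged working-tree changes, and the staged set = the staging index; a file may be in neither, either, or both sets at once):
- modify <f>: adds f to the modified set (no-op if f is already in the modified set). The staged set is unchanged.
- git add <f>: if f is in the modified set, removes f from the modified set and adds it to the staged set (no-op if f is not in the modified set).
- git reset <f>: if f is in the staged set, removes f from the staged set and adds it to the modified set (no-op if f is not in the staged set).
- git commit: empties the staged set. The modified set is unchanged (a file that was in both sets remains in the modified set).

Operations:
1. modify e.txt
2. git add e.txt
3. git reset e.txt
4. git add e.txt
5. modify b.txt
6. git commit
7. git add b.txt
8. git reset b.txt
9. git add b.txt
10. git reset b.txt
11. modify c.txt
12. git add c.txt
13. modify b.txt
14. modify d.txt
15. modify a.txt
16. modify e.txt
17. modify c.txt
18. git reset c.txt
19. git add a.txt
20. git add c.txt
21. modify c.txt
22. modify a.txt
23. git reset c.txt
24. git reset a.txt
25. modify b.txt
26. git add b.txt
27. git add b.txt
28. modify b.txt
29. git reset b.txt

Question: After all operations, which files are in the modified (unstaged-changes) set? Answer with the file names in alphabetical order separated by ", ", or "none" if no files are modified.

After op 1 (modify e.txt): modified={e.txt} staged={none}
After op 2 (git add e.txt): modified={none} staged={e.txt}
After op 3 (git reset e.txt): modified={e.txt} staged={none}
After op 4 (git add e.txt): modified={none} staged={e.txt}
After op 5 (modify b.txt): modified={b.txt} staged={e.txt}
After op 6 (git commit): modified={b.txt} staged={none}
After op 7 (git add b.txt): modified={none} staged={b.txt}
After op 8 (git reset b.txt): modified={b.txt} staged={none}
After op 9 (git add b.txt): modified={none} staged={b.txt}
After op 10 (git reset b.txt): modified={b.txt} staged={none}
After op 11 (modify c.txt): modified={b.txt, c.txt} staged={none}
After op 12 (git add c.txt): modified={b.txt} staged={c.txt}
After op 13 (modify b.txt): modified={b.txt} staged={c.txt}
After op 14 (modify d.txt): modified={b.txt, d.txt} staged={c.txt}
After op 15 (modify a.txt): modified={a.txt, b.txt, d.txt} staged={c.txt}
After op 16 (modify e.txt): modified={a.txt, b.txt, d.txt, e.txt} staged={c.txt}
After op 17 (modify c.txt): modified={a.txt, b.txt, c.txt, d.txt, e.txt} staged={c.txt}
After op 18 (git reset c.txt): modified={a.txt, b.txt, c.txt, d.txt, e.txt} staged={none}
After op 19 (git add a.txt): modified={b.txt, c.txt, d.txt, e.txt} staged={a.txt}
After op 20 (git add c.txt): modified={b.txt, d.txt, e.txt} staged={a.txt, c.txt}
After op 21 (modify c.txt): modified={b.txt, c.txt, d.txt, e.txt} staged={a.txt, c.txt}
After op 22 (modify a.txt): modified={a.txt, b.txt, c.txt, d.txt, e.txt} staged={a.txt, c.txt}
After op 23 (git reset c.txt): modified={a.txt, b.txt, c.txt, d.txt, e.txt} staged={a.txt}
After op 24 (git reset a.txt): modified={a.txt, b.txt, c.txt, d.txt, e.txt} staged={none}
After op 25 (modify b.txt): modified={a.txt, b.txt, c.txt, d.txt, e.txt} staged={none}
After op 26 (git add b.txt): modified={a.txt, c.txt, d.txt, e.txt} staged={b.txt}
After op 27 (git add b.txt): modified={a.txt, c.txt, d.txt, e.txt} staged={b.txt}
After op 28 (modify b.txt): modified={a.txt, b.txt, c.txt, d.txt, e.txt} staged={b.txt}
After op 29 (git reset b.txt): modified={a.txt, b.txt, c.txt, d.txt, e.txt} staged={none}

Answer: a.txt, b.txt, c.txt, d.txt, e.txt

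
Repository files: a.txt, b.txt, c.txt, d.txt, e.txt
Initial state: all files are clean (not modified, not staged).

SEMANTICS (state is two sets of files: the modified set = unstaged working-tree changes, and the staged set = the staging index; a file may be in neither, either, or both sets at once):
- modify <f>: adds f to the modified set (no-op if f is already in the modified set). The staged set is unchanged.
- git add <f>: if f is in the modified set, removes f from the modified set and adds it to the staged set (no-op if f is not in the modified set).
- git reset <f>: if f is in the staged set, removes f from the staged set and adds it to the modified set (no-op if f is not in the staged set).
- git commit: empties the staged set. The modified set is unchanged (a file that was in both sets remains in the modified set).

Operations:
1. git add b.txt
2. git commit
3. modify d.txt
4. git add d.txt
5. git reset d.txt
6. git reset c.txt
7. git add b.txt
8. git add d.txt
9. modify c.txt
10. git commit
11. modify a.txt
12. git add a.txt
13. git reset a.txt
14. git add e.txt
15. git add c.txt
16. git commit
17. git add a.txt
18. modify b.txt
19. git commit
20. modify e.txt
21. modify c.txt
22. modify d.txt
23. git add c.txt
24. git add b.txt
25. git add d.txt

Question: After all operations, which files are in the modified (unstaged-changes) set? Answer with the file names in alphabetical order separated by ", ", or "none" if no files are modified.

Answer: e.txt

Derivation:
After op 1 (git add b.txt): modified={none} staged={none}
After op 2 (git commit): modified={none} staged={none}
After op 3 (modify d.txt): modified={d.txt} staged={none}
After op 4 (git add d.txt): modified={none} staged={d.txt}
After op 5 (git reset d.txt): modified={d.txt} staged={none}
After op 6 (git reset c.txt): modified={d.txt} staged={none}
After op 7 (git add b.txt): modified={d.txt} staged={none}
After op 8 (git add d.txt): modified={none} staged={d.txt}
After op 9 (modify c.txt): modified={c.txt} staged={d.txt}
After op 10 (git commit): modified={c.txt} staged={none}
After op 11 (modify a.txt): modified={a.txt, c.txt} staged={none}
After op 12 (git add a.txt): modified={c.txt} staged={a.txt}
After op 13 (git reset a.txt): modified={a.txt, c.txt} staged={none}
After op 14 (git add e.txt): modified={a.txt, c.txt} staged={none}
After op 15 (git add c.txt): modified={a.txt} staged={c.txt}
After op 16 (git commit): modified={a.txt} staged={none}
After op 17 (git add a.txt): modified={none} staged={a.txt}
After op 18 (modify b.txt): modified={b.txt} staged={a.txt}
After op 19 (git commit): modified={b.txt} staged={none}
After op 20 (modify e.txt): modified={b.txt, e.txt} staged={none}
After op 21 (modify c.txt): modified={b.txt, c.txt, e.txt} staged={none}
After op 22 (modify d.txt): modified={b.txt, c.txt, d.txt, e.txt} staged={none}
After op 23 (git add c.txt): modified={b.txt, d.txt, e.txt} staged={c.txt}
After op 24 (git add b.txt): modified={d.txt, e.txt} staged={b.txt, c.txt}
After op 25 (git add d.txt): modified={e.txt} staged={b.txt, c.txt, d.txt}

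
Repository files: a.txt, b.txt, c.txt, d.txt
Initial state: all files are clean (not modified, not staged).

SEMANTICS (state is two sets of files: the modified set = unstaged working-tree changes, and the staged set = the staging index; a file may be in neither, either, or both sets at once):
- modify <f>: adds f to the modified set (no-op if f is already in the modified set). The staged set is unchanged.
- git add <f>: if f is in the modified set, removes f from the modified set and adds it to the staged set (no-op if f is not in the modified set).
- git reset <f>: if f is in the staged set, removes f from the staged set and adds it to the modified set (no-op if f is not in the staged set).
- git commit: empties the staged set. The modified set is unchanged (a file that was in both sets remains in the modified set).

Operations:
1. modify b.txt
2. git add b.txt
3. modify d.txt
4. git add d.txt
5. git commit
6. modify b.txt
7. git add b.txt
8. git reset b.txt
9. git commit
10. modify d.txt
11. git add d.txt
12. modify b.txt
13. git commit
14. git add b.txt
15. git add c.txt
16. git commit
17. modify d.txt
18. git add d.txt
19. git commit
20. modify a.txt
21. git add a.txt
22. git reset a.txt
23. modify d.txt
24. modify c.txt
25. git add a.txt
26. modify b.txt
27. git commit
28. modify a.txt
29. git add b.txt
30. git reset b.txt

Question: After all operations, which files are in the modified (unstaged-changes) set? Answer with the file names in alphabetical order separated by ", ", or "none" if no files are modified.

After op 1 (modify b.txt): modified={b.txt} staged={none}
After op 2 (git add b.txt): modified={none} staged={b.txt}
After op 3 (modify d.txt): modified={d.txt} staged={b.txt}
After op 4 (git add d.txt): modified={none} staged={b.txt, d.txt}
After op 5 (git commit): modified={none} staged={none}
After op 6 (modify b.txt): modified={b.txt} staged={none}
After op 7 (git add b.txt): modified={none} staged={b.txt}
After op 8 (git reset b.txt): modified={b.txt} staged={none}
After op 9 (git commit): modified={b.txt} staged={none}
After op 10 (modify d.txt): modified={b.txt, d.txt} staged={none}
After op 11 (git add d.txt): modified={b.txt} staged={d.txt}
After op 12 (modify b.txt): modified={b.txt} staged={d.txt}
After op 13 (git commit): modified={b.txt} staged={none}
After op 14 (git add b.txt): modified={none} staged={b.txt}
After op 15 (git add c.txt): modified={none} staged={b.txt}
After op 16 (git commit): modified={none} staged={none}
After op 17 (modify d.txt): modified={d.txt} staged={none}
After op 18 (git add d.txt): modified={none} staged={d.txt}
After op 19 (git commit): modified={none} staged={none}
After op 20 (modify a.txt): modified={a.txt} staged={none}
After op 21 (git add a.txt): modified={none} staged={a.txt}
After op 22 (git reset a.txt): modified={a.txt} staged={none}
After op 23 (modify d.txt): modified={a.txt, d.txt} staged={none}
After op 24 (modify c.txt): modified={a.txt, c.txt, d.txt} staged={none}
After op 25 (git add a.txt): modified={c.txt, d.txt} staged={a.txt}
After op 26 (modify b.txt): modified={b.txt, c.txt, d.txt} staged={a.txt}
After op 27 (git commit): modified={b.txt, c.txt, d.txt} staged={none}
After op 28 (modify a.txt): modified={a.txt, b.txt, c.txt, d.txt} staged={none}
After op 29 (git add b.txt): modified={a.txt, c.txt, d.txt} staged={b.txt}
After op 30 (git reset b.txt): modified={a.txt, b.txt, c.txt, d.txt} staged={none}

Answer: a.txt, b.txt, c.txt, d.txt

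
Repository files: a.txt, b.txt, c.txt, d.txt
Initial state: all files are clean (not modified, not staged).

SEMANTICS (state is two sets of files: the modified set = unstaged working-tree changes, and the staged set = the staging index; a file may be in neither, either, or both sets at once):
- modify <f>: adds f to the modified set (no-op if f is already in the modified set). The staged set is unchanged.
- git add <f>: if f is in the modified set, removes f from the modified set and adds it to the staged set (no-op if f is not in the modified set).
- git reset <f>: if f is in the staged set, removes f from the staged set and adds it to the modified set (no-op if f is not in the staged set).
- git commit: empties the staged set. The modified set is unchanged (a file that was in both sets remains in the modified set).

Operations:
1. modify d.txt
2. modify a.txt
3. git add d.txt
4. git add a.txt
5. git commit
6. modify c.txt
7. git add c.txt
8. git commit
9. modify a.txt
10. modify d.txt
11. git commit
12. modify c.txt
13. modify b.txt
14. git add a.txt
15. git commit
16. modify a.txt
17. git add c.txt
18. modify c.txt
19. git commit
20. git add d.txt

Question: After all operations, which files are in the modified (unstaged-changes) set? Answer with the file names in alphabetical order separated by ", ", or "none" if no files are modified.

After op 1 (modify d.txt): modified={d.txt} staged={none}
After op 2 (modify a.txt): modified={a.txt, d.txt} staged={none}
After op 3 (git add d.txt): modified={a.txt} staged={d.txt}
After op 4 (git add a.txt): modified={none} staged={a.txt, d.txt}
After op 5 (git commit): modified={none} staged={none}
After op 6 (modify c.txt): modified={c.txt} staged={none}
After op 7 (git add c.txt): modified={none} staged={c.txt}
After op 8 (git commit): modified={none} staged={none}
After op 9 (modify a.txt): modified={a.txt} staged={none}
After op 10 (modify d.txt): modified={a.txt, d.txt} staged={none}
After op 11 (git commit): modified={a.txt, d.txt} staged={none}
After op 12 (modify c.txt): modified={a.txt, c.txt, d.txt} staged={none}
After op 13 (modify b.txt): modified={a.txt, b.txt, c.txt, d.txt} staged={none}
After op 14 (git add a.txt): modified={b.txt, c.txt, d.txt} staged={a.txt}
After op 15 (git commit): modified={b.txt, c.txt, d.txt} staged={none}
After op 16 (modify a.txt): modified={a.txt, b.txt, c.txt, d.txt} staged={none}
After op 17 (git add c.txt): modified={a.txt, b.txt, d.txt} staged={c.txt}
After op 18 (modify c.txt): modified={a.txt, b.txt, c.txt, d.txt} staged={c.txt}
After op 19 (git commit): modified={a.txt, b.txt, c.txt, d.txt} staged={none}
After op 20 (git add d.txt): modified={a.txt, b.txt, c.txt} staged={d.txt}

Answer: a.txt, b.txt, c.txt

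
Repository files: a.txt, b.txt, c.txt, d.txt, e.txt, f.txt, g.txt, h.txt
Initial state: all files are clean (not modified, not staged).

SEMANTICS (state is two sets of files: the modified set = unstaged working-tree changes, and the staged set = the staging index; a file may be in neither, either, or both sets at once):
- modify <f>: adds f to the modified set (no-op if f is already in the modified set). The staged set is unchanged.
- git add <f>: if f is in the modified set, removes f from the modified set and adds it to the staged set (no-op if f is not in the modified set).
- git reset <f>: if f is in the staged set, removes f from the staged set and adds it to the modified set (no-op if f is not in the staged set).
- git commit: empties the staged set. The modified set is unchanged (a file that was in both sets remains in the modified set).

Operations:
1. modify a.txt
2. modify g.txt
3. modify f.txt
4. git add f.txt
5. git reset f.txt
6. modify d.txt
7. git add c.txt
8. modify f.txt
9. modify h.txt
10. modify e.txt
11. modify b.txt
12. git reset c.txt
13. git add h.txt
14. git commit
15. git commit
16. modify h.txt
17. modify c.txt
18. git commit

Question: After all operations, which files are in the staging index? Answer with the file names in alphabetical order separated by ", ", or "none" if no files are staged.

After op 1 (modify a.txt): modified={a.txt} staged={none}
After op 2 (modify g.txt): modified={a.txt, g.txt} staged={none}
After op 3 (modify f.txt): modified={a.txt, f.txt, g.txt} staged={none}
After op 4 (git add f.txt): modified={a.txt, g.txt} staged={f.txt}
After op 5 (git reset f.txt): modified={a.txt, f.txt, g.txt} staged={none}
After op 6 (modify d.txt): modified={a.txt, d.txt, f.txt, g.txt} staged={none}
After op 7 (git add c.txt): modified={a.txt, d.txt, f.txt, g.txt} staged={none}
After op 8 (modify f.txt): modified={a.txt, d.txt, f.txt, g.txt} staged={none}
After op 9 (modify h.txt): modified={a.txt, d.txt, f.txt, g.txt, h.txt} staged={none}
After op 10 (modify e.txt): modified={a.txt, d.txt, e.txt, f.txt, g.txt, h.txt} staged={none}
After op 11 (modify b.txt): modified={a.txt, b.txt, d.txt, e.txt, f.txt, g.txt, h.txt} staged={none}
After op 12 (git reset c.txt): modified={a.txt, b.txt, d.txt, e.txt, f.txt, g.txt, h.txt} staged={none}
After op 13 (git add h.txt): modified={a.txt, b.txt, d.txt, e.txt, f.txt, g.txt} staged={h.txt}
After op 14 (git commit): modified={a.txt, b.txt, d.txt, e.txt, f.txt, g.txt} staged={none}
After op 15 (git commit): modified={a.txt, b.txt, d.txt, e.txt, f.txt, g.txt} staged={none}
After op 16 (modify h.txt): modified={a.txt, b.txt, d.txt, e.txt, f.txt, g.txt, h.txt} staged={none}
After op 17 (modify c.txt): modified={a.txt, b.txt, c.txt, d.txt, e.txt, f.txt, g.txt, h.txt} staged={none}
After op 18 (git commit): modified={a.txt, b.txt, c.txt, d.txt, e.txt, f.txt, g.txt, h.txt} staged={none}

Answer: none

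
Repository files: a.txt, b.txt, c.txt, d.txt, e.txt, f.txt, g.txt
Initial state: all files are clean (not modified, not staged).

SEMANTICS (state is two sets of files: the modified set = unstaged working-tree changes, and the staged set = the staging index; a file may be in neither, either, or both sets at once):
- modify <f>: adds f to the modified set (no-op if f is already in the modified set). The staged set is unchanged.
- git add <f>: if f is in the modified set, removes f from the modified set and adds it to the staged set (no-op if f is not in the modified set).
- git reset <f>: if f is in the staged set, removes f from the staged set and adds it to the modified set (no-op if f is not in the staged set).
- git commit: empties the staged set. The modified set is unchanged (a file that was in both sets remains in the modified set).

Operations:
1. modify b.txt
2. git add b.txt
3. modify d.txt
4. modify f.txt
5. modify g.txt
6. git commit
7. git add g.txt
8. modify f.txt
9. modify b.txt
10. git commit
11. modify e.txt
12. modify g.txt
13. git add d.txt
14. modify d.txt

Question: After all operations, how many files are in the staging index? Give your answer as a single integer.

Answer: 1

Derivation:
After op 1 (modify b.txt): modified={b.txt} staged={none}
After op 2 (git add b.txt): modified={none} staged={b.txt}
After op 3 (modify d.txt): modified={d.txt} staged={b.txt}
After op 4 (modify f.txt): modified={d.txt, f.txt} staged={b.txt}
After op 5 (modify g.txt): modified={d.txt, f.txt, g.txt} staged={b.txt}
After op 6 (git commit): modified={d.txt, f.txt, g.txt} staged={none}
After op 7 (git add g.txt): modified={d.txt, f.txt} staged={g.txt}
After op 8 (modify f.txt): modified={d.txt, f.txt} staged={g.txt}
After op 9 (modify b.txt): modified={b.txt, d.txt, f.txt} staged={g.txt}
After op 10 (git commit): modified={b.txt, d.txt, f.txt} staged={none}
After op 11 (modify e.txt): modified={b.txt, d.txt, e.txt, f.txt} staged={none}
After op 12 (modify g.txt): modified={b.txt, d.txt, e.txt, f.txt, g.txt} staged={none}
After op 13 (git add d.txt): modified={b.txt, e.txt, f.txt, g.txt} staged={d.txt}
After op 14 (modify d.txt): modified={b.txt, d.txt, e.txt, f.txt, g.txt} staged={d.txt}
Final staged set: {d.txt} -> count=1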